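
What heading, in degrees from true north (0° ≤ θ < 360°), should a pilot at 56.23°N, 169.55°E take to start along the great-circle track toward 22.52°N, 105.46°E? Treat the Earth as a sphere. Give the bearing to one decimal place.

Δλ = 105.46 − 169.55 = -64.09°.
θ = atan2( sin Δλ · cos φ₂ , cos φ₁ · sin φ₂ − sin φ₁ · cos φ₂ · cos Δλ )
  = atan2(-0.83089, -0.12264) = -98.396° → normalised to [0°, 360°): 261.604°.

261.6°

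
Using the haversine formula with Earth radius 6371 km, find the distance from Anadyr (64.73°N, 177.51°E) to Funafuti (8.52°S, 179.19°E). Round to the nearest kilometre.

Δλ = 179.19 − 177.51 = 1.68°.
Δφ = -8.52 − 64.73 = -73.25°.
a = sin²(Δφ/2) + cos φ₁ · cos φ₂ · sin²(Δλ/2) = 0.355993.
c = 2·atan2(√a, √(1−a)) = 1.27864 rad → d = 6371·c ≈ 8146.24 km.

8146 km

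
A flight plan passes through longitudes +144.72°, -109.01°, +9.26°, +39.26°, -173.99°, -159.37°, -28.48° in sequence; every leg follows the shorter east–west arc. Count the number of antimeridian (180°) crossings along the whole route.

2

Leg 1: +144.72° → -109.01°, shortest Δλ = 106.27° (east) — crosses 180°.
Leg 2: -109.01° → +9.26°, shortest Δλ = 118.27° (east) — does not cross 180°.
Leg 3: +9.26° → +39.26°, shortest Δλ = 30.0° (east) — does not cross 180°.
Leg 4: +39.26° → -173.99°, shortest Δλ = 146.75° (east) — crosses 180°.
Leg 5: -173.99° → -159.37°, shortest Δλ = 14.62° (east) — does not cross 180°.
Leg 6: -159.37° → -28.48°, shortest Δλ = 130.89° (east) — does not cross 180°.
Total crossings: 2.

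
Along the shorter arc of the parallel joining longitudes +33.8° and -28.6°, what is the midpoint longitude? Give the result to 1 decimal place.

+2.6°

Signed shortest Δλ from +33.8° to -28.6° is -62.4°.
Midpoint longitude = +33.8° + (-62.4°)/2 = +33.8° − 31.2° = +2.6°.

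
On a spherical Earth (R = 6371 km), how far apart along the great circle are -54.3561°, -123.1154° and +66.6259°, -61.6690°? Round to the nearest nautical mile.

7772 nmi

Δλ = -61.6690 − -123.1154 = 61.4464°.
Δφ = 66.6259 − -54.3561 = 120.9820°.
a = sin²(Δφ/2) + cos φ₁ · cos φ₂ · sin²(Δλ/2) = 0.817728.
c = 2·atan2(√a, √(1−a)) = 2.25940 rad → d = 6371·c ≈ 14394.61 km ≈ 7772.47 nmi.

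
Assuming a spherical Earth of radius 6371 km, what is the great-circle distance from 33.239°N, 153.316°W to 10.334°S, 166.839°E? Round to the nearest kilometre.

Δλ = 166.839 − -153.316 = 320.155°; wrapped into (−180°, 180°]: -39.845°.
Δφ = -10.334 − 33.239 = -43.573°.
a = sin²(Δφ/2) + cos φ₁ · cos φ₂ · sin²(Δλ/2) = 0.233290.
c = 2·atan2(√a, √(1−a)) = 1.00816 rad → d = 6371·c ≈ 6422.96 km.

6423 km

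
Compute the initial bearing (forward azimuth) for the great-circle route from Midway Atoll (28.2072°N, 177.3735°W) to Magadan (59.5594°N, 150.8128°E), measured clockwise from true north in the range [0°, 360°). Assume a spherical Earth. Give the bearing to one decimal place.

Δλ = 150.8128 − -177.3735 = 328.1863°; wrapped into (−180°, 180°]: -31.8137°.
θ = atan2( sin Δλ · cos φ₂ , cos φ₁ · sin φ₂ − sin φ₁ · cos φ₂ · cos Δλ )
  = atan2(-0.26708, 0.55627) = -25.647° → normalised to [0°, 360°): 334.353°.

334.4°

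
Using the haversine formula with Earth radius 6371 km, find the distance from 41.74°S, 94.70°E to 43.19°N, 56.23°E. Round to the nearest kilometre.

Δλ = 56.23 − 94.70 = -38.47°.
Δφ = 43.19 − -41.74 = 84.93°.
a = sin²(Δφ/2) + cos φ₁ · cos φ₂ · sin²(Δλ/2) = 0.514858.
c = 2·atan2(√a, √(1−a)) = 1.60052 rad → d = 6371·c ≈ 10196.90 km.

10197 km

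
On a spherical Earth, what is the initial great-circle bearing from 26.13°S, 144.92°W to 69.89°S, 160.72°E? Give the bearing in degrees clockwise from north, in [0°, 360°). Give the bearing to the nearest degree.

200°

Δλ = 160.72 − -144.92 = 305.64°; wrapped into (−180°, 180°]: -54.36°.
θ = atan2( sin Δλ · cos φ₂ , cos φ₁ · sin φ₂ − sin φ₁ · cos φ₂ · cos Δλ )
  = atan2(-0.27942, -0.75483) = -159.686° → normalised to [0°, 360°): 200.314°.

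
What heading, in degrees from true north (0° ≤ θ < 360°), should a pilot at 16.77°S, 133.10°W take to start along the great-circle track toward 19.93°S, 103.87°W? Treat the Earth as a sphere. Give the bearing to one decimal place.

Δλ = -103.87 − -133.10 = 29.23°.
θ = atan2( sin Δλ · cos φ₂ , cos φ₁ · sin φ₂ − sin φ₁ · cos φ₂ · cos Δλ )
  = atan2(0.45907, -0.08966) = 101.052° → normalised to [0°, 360°): 101.052°.

101.1°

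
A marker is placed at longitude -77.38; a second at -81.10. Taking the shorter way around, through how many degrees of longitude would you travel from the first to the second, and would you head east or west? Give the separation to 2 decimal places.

3.72° west

Raw difference: -81.10 − -77.38 = -3.72°.
Normalise into (−180°, 180°]: -3.72° stays -3.72°.
Negative ⇒ the second point lies to the west; separation 3.72°.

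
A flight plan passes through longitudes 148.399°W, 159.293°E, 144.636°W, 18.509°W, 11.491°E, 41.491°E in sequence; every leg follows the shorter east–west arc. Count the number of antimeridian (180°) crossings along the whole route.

2

Leg 1: -148.399° → +159.293°, shortest Δλ = -52.308° (west) — crosses 180°.
Leg 2: +159.293° → -144.636°, shortest Δλ = 56.071° (east) — crosses 180°.
Leg 3: -144.636° → -18.509°, shortest Δλ = 126.127° (east) — does not cross 180°.
Leg 4: -18.509° → +11.491°, shortest Δλ = 30.0° (east) — does not cross 180°.
Leg 5: +11.491° → +41.491°, shortest Δλ = 30.0° (east) — does not cross 180°.
Total crossings: 2.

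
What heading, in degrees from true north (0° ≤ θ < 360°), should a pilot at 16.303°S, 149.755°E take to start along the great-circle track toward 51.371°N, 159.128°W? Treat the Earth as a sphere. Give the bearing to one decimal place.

Δλ = -159.128 − 149.755 = -308.883°; wrapped into (−180°, 180°]: 51.117°.
θ = atan2( sin Δλ · cos φ₂ , cos φ₁ · sin φ₂ − sin φ₁ · cos φ₂ · cos Δλ )
  = atan2(0.48595, 0.85980) = 29.475° → normalised to [0°, 360°): 29.475°.

29.5°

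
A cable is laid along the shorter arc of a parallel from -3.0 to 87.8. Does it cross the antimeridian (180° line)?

No

Signed shortest Δλ = ((87.8 − -3.0 + 180) mod 360) − 180 = 90.8°.
Going east by 90.8° from -3.0° reaches +87.8° without touching 180°.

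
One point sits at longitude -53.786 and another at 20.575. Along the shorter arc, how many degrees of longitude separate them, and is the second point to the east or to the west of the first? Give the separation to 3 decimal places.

74.361° east

Raw difference: 20.575 − -53.786 = 74.361°.
Normalise into (−180°, 180°]: 74.361° stays 74.361°.
Positive ⇒ the second point lies to the east; separation 74.361°.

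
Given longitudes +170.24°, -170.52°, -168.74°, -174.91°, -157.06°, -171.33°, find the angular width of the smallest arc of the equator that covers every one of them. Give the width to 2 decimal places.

Sort the longitudes: -174.91°, -171.33°, -170.52°, -168.74°, -157.06°, +170.24°.
Eastward gaps between consecutive values (wrapping around): 3.58°, 0.81°, 1.78°, 11.68°, 327.30°, 14.85°.
Largest gap = 327.30° ⇒ minimal covering band is its complement: 360° − 327.30° = 32.70°.
Band runs from +170.24° eastward to -157.06°, crossing the antimeridian.

32.70°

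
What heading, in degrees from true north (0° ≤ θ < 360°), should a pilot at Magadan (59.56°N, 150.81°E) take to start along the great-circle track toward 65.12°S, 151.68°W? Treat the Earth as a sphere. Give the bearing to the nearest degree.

152°

Δλ = -151.68 − 150.81 = -302.49°; wrapped into (−180°, 180°]: 57.51°.
θ = atan2( sin Δλ · cos φ₂ , cos φ₁ · sin φ₂ − sin φ₁ · cos φ₂ · cos Δλ )
  = atan2(0.35487, -0.65446) = 151.532° → normalised to [0°, 360°): 151.532°.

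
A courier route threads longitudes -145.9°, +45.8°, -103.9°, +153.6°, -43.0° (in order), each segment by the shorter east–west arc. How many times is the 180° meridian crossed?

Leg 1: -145.9° → +45.8°, shortest Δλ = -168.3° (west) — crosses 180°.
Leg 2: +45.8° → -103.9°, shortest Δλ = -149.7° (west) — does not cross 180°.
Leg 3: -103.9° → +153.6°, shortest Δλ = -102.5° (west) — crosses 180°.
Leg 4: +153.6° → -43.0°, shortest Δλ = 163.4° (east) — crosses 180°.
Total crossings: 3.

3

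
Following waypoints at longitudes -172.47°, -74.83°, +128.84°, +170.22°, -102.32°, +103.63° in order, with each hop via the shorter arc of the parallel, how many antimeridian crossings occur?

Leg 1: -172.47° → -74.83°, shortest Δλ = 97.64° (east) — does not cross 180°.
Leg 2: -74.83° → +128.84°, shortest Δλ = -156.33° (west) — crosses 180°.
Leg 3: +128.84° → +170.22°, shortest Δλ = 41.38° (east) — does not cross 180°.
Leg 4: +170.22° → -102.32°, shortest Δλ = 87.46° (east) — crosses 180°.
Leg 5: -102.32° → +103.63°, shortest Δλ = -154.05° (west) — crosses 180°.
Total crossings: 3.

3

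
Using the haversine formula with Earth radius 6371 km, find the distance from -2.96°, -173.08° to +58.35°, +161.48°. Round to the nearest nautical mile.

Δλ = 161.48 − -173.08 = 334.56°; wrapped into (−180°, 180°]: -25.44°.
Δφ = 58.35 − -2.96 = 61.31°.
a = sin²(Δφ/2) + cos φ₁ · cos φ₂ · sin²(Δλ/2) = 0.285371.
c = 2·atan2(√a, √(1−a)) = 1.12712 rad → d = 6371·c ≈ 7180.91 km ≈ 3877.38 nmi.

3877 nmi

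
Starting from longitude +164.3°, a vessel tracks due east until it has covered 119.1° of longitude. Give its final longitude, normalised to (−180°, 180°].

Start at +164.3°; shift +119.1° → +283.4°.
+283.4° lies outside (−180°, 180°]; subtract 360° → -76.6°.

-76.6°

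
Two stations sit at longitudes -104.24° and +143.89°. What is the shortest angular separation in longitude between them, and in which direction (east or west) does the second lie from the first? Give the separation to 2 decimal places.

111.87° west

Raw difference: 143.89 − -104.24 = 248.13°.
Normalise into (−180°, 180°]: 248.13° − 360° = -111.87°.
Negative ⇒ the second point lies to the west; separation 111.87°.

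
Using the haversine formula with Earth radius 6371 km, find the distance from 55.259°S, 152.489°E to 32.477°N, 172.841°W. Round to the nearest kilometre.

10300 km

Δλ = -172.841 − 152.489 = -325.330°; wrapped into (−180°, 180°]: 34.670°.
Δφ = 32.477 − -55.259 = 87.736°.
a = sin²(Δφ/2) + cos φ₁ · cos φ₂ · sin²(Δλ/2) = 0.522928.
c = 2·atan2(√a, √(1−a)) = 1.61667 rad → d = 6371·c ≈ 10299.79 km.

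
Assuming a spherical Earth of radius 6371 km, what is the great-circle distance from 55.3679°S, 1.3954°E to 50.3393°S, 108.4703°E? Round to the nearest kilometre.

Δλ = 108.4703 − 1.3954 = 107.0749°.
Δφ = -50.3393 − -55.3679 = 5.0286°.
a = sin²(Δφ/2) + cos φ₁ · cos φ₂ · sin²(Δλ/2) = 0.236532.
c = 2·atan2(√a, √(1−a)) = 1.01581 rad → d = 6371·c ≈ 6471.70 km.

6472 km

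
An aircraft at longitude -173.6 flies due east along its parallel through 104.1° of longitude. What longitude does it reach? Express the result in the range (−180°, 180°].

Start at -173.6°; shift +104.1° → -69.5°.
-69.5° already lies in (−180°, 180°].

-69.5°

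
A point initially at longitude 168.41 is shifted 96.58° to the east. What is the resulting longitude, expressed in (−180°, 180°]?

-95.01°

Start at +168.41°; shift +96.58° → +264.99°.
+264.99° lies outside (−180°, 180°]; subtract 360° → -95.01°.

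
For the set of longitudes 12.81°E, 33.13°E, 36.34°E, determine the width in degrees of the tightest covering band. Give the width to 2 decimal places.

23.53°

Sort the longitudes: +12.81°, +33.13°, +36.34°.
Eastward gaps between consecutive values (wrapping around): 20.32°, 3.21°, 336.47°.
Largest gap = 336.47° ⇒ minimal covering band is its complement: 360° − 336.47° = 23.53°.
Band runs from +12.81° eastward to +36.34°.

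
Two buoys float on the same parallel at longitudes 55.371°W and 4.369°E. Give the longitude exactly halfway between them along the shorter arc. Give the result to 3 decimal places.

Signed shortest Δλ from -55.371° to +4.369° is +59.740°.
Midpoint longitude = -55.371° + (+59.740°)/2 = -55.371° + 29.870° = -25.501°.

25.501°W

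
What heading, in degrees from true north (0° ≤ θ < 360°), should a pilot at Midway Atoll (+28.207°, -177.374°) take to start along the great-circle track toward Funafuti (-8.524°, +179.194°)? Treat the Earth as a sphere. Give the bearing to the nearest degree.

Δλ = 179.194 − -177.374 = 356.568°; wrapped into (−180°, 180°]: -3.432°.
θ = atan2( sin Δλ · cos φ₂ , cos φ₁ · sin φ₂ − sin φ₁ · cos φ₂ · cos Δλ )
  = atan2(-0.05920, -0.59722) = -174.339° → normalised to [0°, 360°): 185.661°.

186°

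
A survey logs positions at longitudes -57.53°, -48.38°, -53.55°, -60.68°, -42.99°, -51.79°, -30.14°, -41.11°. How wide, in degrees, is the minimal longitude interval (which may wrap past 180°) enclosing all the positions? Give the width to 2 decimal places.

Sort the longitudes: -60.68°, -57.53°, -53.55°, -51.79°, -48.38°, -42.99°, -41.11°, -30.14°.
Eastward gaps between consecutive values (wrapping around): 3.15°, 3.98°, 1.76°, 3.41°, 5.39°, 1.88°, 10.97°, 329.46°.
Largest gap = 329.46° ⇒ minimal covering band is its complement: 360° − 329.46° = 30.54°.
Band runs from -60.68° eastward to -30.14°.

30.54°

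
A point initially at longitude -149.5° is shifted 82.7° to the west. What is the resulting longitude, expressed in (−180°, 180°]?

+127.8°

Start at -149.5°; shift −82.7° → -232.2°.
-232.2° lies outside (−180°, 180°]; add 360° → +127.8°.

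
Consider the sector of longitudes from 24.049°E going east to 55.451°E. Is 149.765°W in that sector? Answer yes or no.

No

Band width going east from +24.049° to +55.451°: ((55.451 − 24.049) mod 360) = 31.402°.
Offset of -149.765° east of the west edge: ((-149.765 − 24.049) mod 360) = 186.186°.
186.186° > 31.402° ⇒ outside.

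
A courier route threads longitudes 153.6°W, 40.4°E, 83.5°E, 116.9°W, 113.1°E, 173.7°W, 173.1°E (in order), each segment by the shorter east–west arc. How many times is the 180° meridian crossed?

Leg 1: -153.6° → +40.4°, shortest Δλ = -166.0° (west) — crosses 180°.
Leg 2: +40.4° → +83.5°, shortest Δλ = 43.1° (east) — does not cross 180°.
Leg 3: +83.5° → -116.9°, shortest Δλ = 159.6° (east) — crosses 180°.
Leg 4: -116.9° → +113.1°, shortest Δλ = -130.0° (west) — crosses 180°.
Leg 5: +113.1° → -173.7°, shortest Δλ = 73.2° (east) — crosses 180°.
Leg 6: -173.7° → +173.1°, shortest Δλ = -13.2° (west) — crosses 180°.
Total crossings: 5.

5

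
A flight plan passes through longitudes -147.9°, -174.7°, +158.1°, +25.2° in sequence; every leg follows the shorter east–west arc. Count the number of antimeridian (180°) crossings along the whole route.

1

Leg 1: -147.9° → -174.7°, shortest Δλ = -26.8° (west) — does not cross 180°.
Leg 2: -174.7° → +158.1°, shortest Δλ = -27.2° (west) — crosses 180°.
Leg 3: +158.1° → +25.2°, shortest Δλ = -132.9° (west) — does not cross 180°.
Total crossings: 1.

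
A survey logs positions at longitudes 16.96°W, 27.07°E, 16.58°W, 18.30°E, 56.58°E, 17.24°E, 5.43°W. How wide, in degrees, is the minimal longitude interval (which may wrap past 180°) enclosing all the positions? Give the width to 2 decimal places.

73.54°

Sort the longitudes: -16.96°, -16.58°, -5.43°, +17.24°, +18.30°, +27.07°, +56.58°.
Eastward gaps between consecutive values (wrapping around): 0.38°, 11.15°, 22.67°, 1.06°, 8.77°, 29.51°, 286.46°.
Largest gap = 286.46° ⇒ minimal covering band is its complement: 360° − 286.46° = 73.54°.
Band runs from -16.96° eastward to +56.58°.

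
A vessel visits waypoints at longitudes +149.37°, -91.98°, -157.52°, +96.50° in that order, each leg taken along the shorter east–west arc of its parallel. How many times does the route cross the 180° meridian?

Leg 1: +149.37° → -91.98°, shortest Δλ = 118.65° (east) — crosses 180°.
Leg 2: -91.98° → -157.52°, shortest Δλ = -65.54° (west) — does not cross 180°.
Leg 3: -157.52° → +96.50°, shortest Δλ = -105.98° (west) — crosses 180°.
Total crossings: 2.

2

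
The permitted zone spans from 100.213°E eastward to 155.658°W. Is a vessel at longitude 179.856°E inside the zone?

Band width going east from +100.213° to -155.658°: ((-155.658 − 100.213) mod 360) = 104.129°.
Offset of +179.856° east of the west edge: ((179.856 − 100.213) mod 360) = 79.643°.
79.643° ≤ 104.129° ⇒ inside.

Yes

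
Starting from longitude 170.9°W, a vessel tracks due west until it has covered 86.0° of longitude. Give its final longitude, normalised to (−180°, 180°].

103.1°E

Start at -170.9°; shift −86.0° → -256.9°.
-256.9° lies outside (−180°, 180°]; add 360° → +103.1°.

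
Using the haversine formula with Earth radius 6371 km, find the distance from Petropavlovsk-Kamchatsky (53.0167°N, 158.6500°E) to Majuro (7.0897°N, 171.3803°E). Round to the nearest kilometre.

Δλ = 171.3803 − 158.6500 = 12.7303°.
Δφ = 7.0897 − 53.0167 = -45.9270°.
a = sin²(Δφ/2) + cos φ₁ · cos φ₂ · sin²(Δλ/2) = 0.159550.
c = 2·atan2(√a, √(1−a)) = 0.82181 rad → d = 6371·c ≈ 5235.73 km.

5236 km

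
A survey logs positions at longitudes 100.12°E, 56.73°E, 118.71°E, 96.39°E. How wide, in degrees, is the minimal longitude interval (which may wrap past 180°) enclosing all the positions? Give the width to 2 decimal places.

Sort the longitudes: +56.73°, +96.39°, +100.12°, +118.71°.
Eastward gaps between consecutive values (wrapping around): 39.66°, 3.73°, 18.59°, 298.02°.
Largest gap = 298.02° ⇒ minimal covering band is its complement: 360° − 298.02° = 61.98°.
Band runs from +56.73° eastward to +118.71°.

61.98°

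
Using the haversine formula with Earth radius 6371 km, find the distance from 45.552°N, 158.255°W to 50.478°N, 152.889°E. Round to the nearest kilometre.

3608 km

Δλ = 152.889 − -158.255 = 311.144°; wrapped into (−180°, 180°]: -48.856°.
Δφ = 50.478 − 45.552 = 4.926°.
a = sin²(Δφ/2) + cos φ₁ · cos φ₂ · sin²(Δλ/2) = 0.078060.
c = 2·atan2(√a, √(1−a)) = 0.56632 rad → d = 6371·c ≈ 3608.03 km.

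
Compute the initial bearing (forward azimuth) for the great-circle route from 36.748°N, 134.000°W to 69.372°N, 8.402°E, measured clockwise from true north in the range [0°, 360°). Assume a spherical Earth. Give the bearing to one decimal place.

Δλ = 8.402 − -134.000 = 142.402°.
θ = atan2( sin Δλ · cos φ₂ , cos φ₁ · sin φ₂ − sin φ₁ · cos φ₂ · cos Δλ )
  = atan2(0.21494, 0.91691) = 13.193° → normalised to [0°, 360°): 13.193°.

13.2°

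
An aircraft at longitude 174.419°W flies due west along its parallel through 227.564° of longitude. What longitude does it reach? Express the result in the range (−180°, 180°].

41.983°W

Start at -174.419°; shift −227.564° → -401.983°.
-401.983° lies outside (−180°, 180°]; add 360° → -41.983°.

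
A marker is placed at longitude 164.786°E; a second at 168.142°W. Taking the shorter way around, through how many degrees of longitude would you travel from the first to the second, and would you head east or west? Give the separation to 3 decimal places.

Raw difference: -168.142 − 164.786 = -332.928°.
Normalise into (−180°, 180°]: -332.928° + 360° = 27.072°.
Positive ⇒ the second point lies to the east; separation 27.072°.

27.072° east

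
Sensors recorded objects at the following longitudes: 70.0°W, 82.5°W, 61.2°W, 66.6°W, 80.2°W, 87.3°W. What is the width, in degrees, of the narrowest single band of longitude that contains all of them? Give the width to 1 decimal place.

Sort the longitudes: -87.3°, -82.5°, -80.2°, -70.0°, -66.6°, -61.2°.
Eastward gaps between consecutive values (wrapping around): 4.8°, 2.3°, 10.2°, 3.4°, 5.4°, 333.9°.
Largest gap = 333.9° ⇒ minimal covering band is its complement: 360° − 333.9° = 26.1°.
Band runs from -87.3° eastward to -61.2°.

26.1°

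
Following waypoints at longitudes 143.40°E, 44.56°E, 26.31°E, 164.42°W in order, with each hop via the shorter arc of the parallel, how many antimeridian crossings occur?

Leg 1: +143.40° → +44.56°, shortest Δλ = -98.84° (west) — does not cross 180°.
Leg 2: +44.56° → +26.31°, shortest Δλ = -18.25° (west) — does not cross 180°.
Leg 3: +26.31° → -164.42°, shortest Δλ = 169.27° (east) — crosses 180°.
Total crossings: 1.

1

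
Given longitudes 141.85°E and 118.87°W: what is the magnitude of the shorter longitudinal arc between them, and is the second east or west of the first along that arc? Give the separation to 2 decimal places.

99.28° east

Raw difference: -118.87 − 141.85 = -260.72°.
Normalise into (−180°, 180°]: -260.72° + 360° = 99.28°.
Positive ⇒ the second point lies to the east; separation 99.28°.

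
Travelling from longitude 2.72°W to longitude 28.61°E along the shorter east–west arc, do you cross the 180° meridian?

No

Signed shortest Δλ = ((28.61 − -2.72 + 180) mod 360) − 180 = 31.33°.
Going east by 31.33° from -2.72° reaches +28.61° without touching 180°.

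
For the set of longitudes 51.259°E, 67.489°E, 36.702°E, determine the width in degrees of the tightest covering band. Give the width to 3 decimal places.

30.787°

Sort the longitudes: +36.702°, +51.259°, +67.489°.
Eastward gaps between consecutive values (wrapping around): 14.557°, 16.230°, 329.213°.
Largest gap = 329.213° ⇒ minimal covering band is its complement: 360° − 329.213° = 30.787°.
Band runs from +36.702° eastward to +67.489°.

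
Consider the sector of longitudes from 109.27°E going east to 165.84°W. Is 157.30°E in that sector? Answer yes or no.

Yes

Band width going east from +109.27° to -165.84°: ((-165.84 − 109.27) mod 360) = 84.89°.
Offset of +157.30° east of the west edge: ((157.30 − 109.27) mod 360) = 48.03°.
48.03° ≤ 84.89° ⇒ inside.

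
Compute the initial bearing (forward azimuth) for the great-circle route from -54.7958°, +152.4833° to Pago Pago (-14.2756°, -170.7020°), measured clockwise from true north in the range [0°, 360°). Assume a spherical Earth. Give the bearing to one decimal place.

Δλ = -170.7020 − 152.4833 = -323.1853°; wrapped into (−180°, 180°]: 36.8147°.
θ = atan2( sin Δλ · cos φ₂ , cos φ₁ · sin φ₂ − sin φ₁ · cos φ₂ · cos Δλ )
  = atan2(0.58073, 0.49180) = 49.740° → normalised to [0°, 360°): 49.740°.

49.7°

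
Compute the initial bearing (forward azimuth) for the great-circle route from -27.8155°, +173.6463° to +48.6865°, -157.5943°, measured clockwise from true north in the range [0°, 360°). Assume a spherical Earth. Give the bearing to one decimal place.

Δλ = -157.5943 − 173.6463 = -331.2406°; wrapped into (−180°, 180°]: 28.7594°.
θ = atan2( sin Δλ · cos φ₂ , cos φ₁ · sin φ₂ − sin φ₁ · cos φ₂ · cos Δλ )
  = atan2(0.31763, 0.93438) = 18.775° → normalised to [0°, 360°): 18.775°.

18.8°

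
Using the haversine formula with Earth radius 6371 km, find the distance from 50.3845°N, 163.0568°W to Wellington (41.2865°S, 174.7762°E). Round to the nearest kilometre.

Δλ = 174.7762 − -163.0568 = 337.8330°; wrapped into (−180°, 180°]: -22.1670°.
Δφ = -41.2865 − 50.3845 = -91.6710°.
a = sin²(Δφ/2) + cos φ₁ · cos φ₂ · sin²(Δλ/2) = 0.532287.
c = 2·atan2(√a, √(1−a)) = 1.63542 rad → d = 6371·c ≈ 10419.23 km.

10419 km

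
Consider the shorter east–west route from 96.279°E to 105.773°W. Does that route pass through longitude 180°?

Yes

Naïve |-105.773 − 96.279| = 202.052° > 180°, so the shorter arc goes the other way round — across 180°.
Signed shortest Δλ = ((-105.773 − 96.279 + 180) mod 360) − 180 = 157.948°.
Going east by 157.948° from +96.279° passes through 180° before reaching -105.773°.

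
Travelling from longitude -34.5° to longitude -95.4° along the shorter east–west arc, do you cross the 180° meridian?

Signed shortest Δλ = ((-95.4 − -34.5 + 180) mod 360) − 180 = -60.9°.
Going west by 60.9° from -34.5° reaches -95.4° without touching 180°.

No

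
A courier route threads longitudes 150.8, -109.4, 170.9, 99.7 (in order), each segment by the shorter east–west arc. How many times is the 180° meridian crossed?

Leg 1: +150.8° → -109.4°, shortest Δλ = 99.8° (east) — crosses 180°.
Leg 2: -109.4° → +170.9°, shortest Δλ = -79.7° (west) — crosses 180°.
Leg 3: +170.9° → +99.7°, shortest Δλ = -71.2° (west) — does not cross 180°.
Total crossings: 2.

2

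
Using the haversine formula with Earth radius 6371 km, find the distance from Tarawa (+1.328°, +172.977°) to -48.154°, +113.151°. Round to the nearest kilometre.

Δλ = 113.151 − 172.977 = -59.826°.
Δφ = -48.154 − 1.328 = -49.482°.
a = sin²(Δφ/2) + cos φ₁ · cos φ₂ · sin²(Δλ/2) = 0.341018.
c = 2·atan2(√a, √(1−a)) = 1.24722 rad → d = 6371·c ≈ 7946.01 km.

7946 km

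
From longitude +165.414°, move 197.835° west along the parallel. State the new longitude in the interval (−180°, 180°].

-32.421°

Start at +165.414°; shift −197.835° → -32.421°.
-32.421° already lies in (−180°, 180°].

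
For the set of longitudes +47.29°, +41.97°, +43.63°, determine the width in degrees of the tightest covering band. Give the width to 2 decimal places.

5.32°

Sort the longitudes: +41.97°, +43.63°, +47.29°.
Eastward gaps between consecutive values (wrapping around): 1.66°, 3.66°, 354.68°.
Largest gap = 354.68° ⇒ minimal covering band is its complement: 360° − 354.68° = 5.32°.
Band runs from +41.97° eastward to +47.29°.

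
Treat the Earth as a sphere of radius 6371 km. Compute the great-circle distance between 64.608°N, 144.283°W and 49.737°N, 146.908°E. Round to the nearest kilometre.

Δλ = 146.908 − -144.283 = 291.191°; wrapped into (−180°, 180°]: -68.809°.
Δφ = 49.737 − 64.608 = -14.871°.
a = sin²(Δφ/2) + cos φ₁ · cos φ₂ · sin²(Δλ/2) = 0.105226.
c = 2·atan2(√a, √(1−a)) = 0.66073 rad → d = 6371·c ≈ 4209.48 km.

4209 km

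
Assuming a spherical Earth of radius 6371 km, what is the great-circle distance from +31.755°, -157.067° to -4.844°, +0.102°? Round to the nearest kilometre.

16192 km

Δλ = 0.102 − -157.067 = 157.169°.
Δφ = -4.844 − 31.755 = -36.599°.
a = sin²(Δφ/2) + cos φ₁ · cos φ₂ · sin²(Δλ/2) = 0.912665.
c = 2·atan2(√a, √(1−a)) = 2.54158 rad → d = 6371·c ≈ 16192.42 km.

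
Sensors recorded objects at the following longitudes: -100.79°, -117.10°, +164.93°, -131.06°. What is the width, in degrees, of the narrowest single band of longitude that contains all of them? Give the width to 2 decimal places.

Sort the longitudes: -131.06°, -117.10°, -100.79°, +164.93°.
Eastward gaps between consecutive values (wrapping around): 13.96°, 16.31°, 265.72°, 64.01°.
Largest gap = 265.72° ⇒ minimal covering band is its complement: 360° − 265.72° = 94.28°.
Band runs from +164.93° eastward to -100.79°, crossing the antimeridian.

94.28°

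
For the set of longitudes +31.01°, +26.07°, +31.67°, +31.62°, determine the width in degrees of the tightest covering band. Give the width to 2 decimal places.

5.60°

Sort the longitudes: +26.07°, +31.01°, +31.62°, +31.67°.
Eastward gaps between consecutive values (wrapping around): 4.94°, 0.61°, 0.05°, 354.40°.
Largest gap = 354.40° ⇒ minimal covering band is its complement: 360° − 354.40° = 5.60°.
Band runs from +26.07° eastward to +31.67°.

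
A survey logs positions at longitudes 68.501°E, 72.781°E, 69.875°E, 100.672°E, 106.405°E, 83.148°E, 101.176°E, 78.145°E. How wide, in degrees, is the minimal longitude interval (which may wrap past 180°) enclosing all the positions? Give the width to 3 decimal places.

Sort the longitudes: +68.501°, +69.875°, +72.781°, +78.145°, +83.148°, +100.672°, +101.176°, +106.405°.
Eastward gaps between consecutive values (wrapping around): 1.374°, 2.906°, 5.364°, 5.003°, 17.524°, 0.504°, 5.229°, 322.096°.
Largest gap = 322.096° ⇒ minimal covering band is its complement: 360° − 322.096° = 37.904°.
Band runs from +68.501° eastward to +106.405°.

37.904°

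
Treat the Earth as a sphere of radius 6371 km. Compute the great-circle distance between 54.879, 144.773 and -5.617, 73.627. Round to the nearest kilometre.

9338 km

Δλ = 73.627 − 144.773 = -71.146°.
Δφ = -5.617 − 54.879 = -60.496°.
a = sin²(Δφ/2) + cos φ₁ · cos φ₂ · sin²(Δλ/2) = 0.447518.
c = 2·atan2(√a, √(1−a)) = 1.46564 rad → d = 6371·c ≈ 9337.59 km.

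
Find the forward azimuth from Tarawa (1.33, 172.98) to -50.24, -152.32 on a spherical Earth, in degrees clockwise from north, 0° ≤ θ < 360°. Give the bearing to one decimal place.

155.0°

Δλ = -152.32 − 172.98 = -325.30°; wrapped into (−180°, 180°]: 34.70°.
θ = atan2( sin Δλ · cos φ₂ , cos φ₁ · sin φ₂ − sin φ₁ · cos φ₂ · cos Δλ )
  = atan2(0.36410, -0.78073) = 154.998° → normalised to [0°, 360°): 154.998°.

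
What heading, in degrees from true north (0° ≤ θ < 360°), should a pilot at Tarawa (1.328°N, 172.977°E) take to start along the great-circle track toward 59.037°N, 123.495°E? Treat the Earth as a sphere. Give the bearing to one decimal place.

335.3°

Δλ = 123.495 − 172.977 = -49.482°.
θ = atan2( sin Δλ · cos φ₂ , cos φ₁ · sin φ₂ − sin φ₁ · cos φ₂ · cos Δλ )
  = atan2(-0.39111, 0.84952) = -24.721° → normalised to [0°, 360°): 335.279°.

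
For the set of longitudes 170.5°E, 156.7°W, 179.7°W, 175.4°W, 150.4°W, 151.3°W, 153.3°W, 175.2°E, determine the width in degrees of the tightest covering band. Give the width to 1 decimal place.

39.1°

Sort the longitudes: -179.7°, -175.4°, -156.7°, -153.3°, -151.3°, -150.4°, +170.5°, +175.2°.
Eastward gaps between consecutive values (wrapping around): 4.3°, 18.7°, 3.4°, 2.0°, 0.9°, 320.9°, 4.7°, 5.1°.
Largest gap = 320.9° ⇒ minimal covering band is its complement: 360° − 320.9° = 39.1°.
Band runs from +170.5° eastward to -150.4°, crossing the antimeridian.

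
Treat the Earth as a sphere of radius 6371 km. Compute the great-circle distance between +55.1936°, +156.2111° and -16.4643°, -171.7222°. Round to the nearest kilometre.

8521 km

Δλ = -171.7222 − 156.2111 = -327.9333°; wrapped into (−180°, 180°]: 32.0667°.
Δφ = -16.4643 − 55.1936 = -71.6579°.
a = sin²(Δφ/2) + cos φ₁ · cos φ₂ · sin²(Δλ/2) = 0.384413.
c = 2·atan2(√a, √(1−a)) = 1.33751 rad → d = 6371·c ≈ 8521.29 km.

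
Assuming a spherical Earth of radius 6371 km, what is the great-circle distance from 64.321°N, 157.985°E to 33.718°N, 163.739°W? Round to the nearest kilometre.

4275 km

Δλ = -163.739 − 157.985 = -321.724°; wrapped into (−180°, 180°]: 38.276°.
Δφ = 33.718 − 64.321 = -30.603°.
a = sin²(Δφ/2) + cos φ₁ · cos φ₂ · sin²(Δλ/2) = 0.108383.
c = 2·atan2(√a, √(1−a)) = 0.67094 rad → d = 6371·c ≈ 4274.59 km.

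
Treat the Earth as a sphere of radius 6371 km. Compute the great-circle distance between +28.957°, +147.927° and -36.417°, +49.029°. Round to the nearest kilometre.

12604 km

Δλ = 49.029 − 147.927 = -98.898°.
Δφ = -36.417 − 28.957 = -65.374°.
a = sin²(Δφ/2) + cos φ₁ · cos φ₂ · sin²(Δλ/2) = 0.698165.
c = 2·atan2(√a, √(1−a)) = 1.97831 rad → d = 6371·c ≈ 12603.83 km.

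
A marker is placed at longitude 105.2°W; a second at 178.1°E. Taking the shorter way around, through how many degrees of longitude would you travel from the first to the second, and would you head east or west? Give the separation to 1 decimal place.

Raw difference: 178.1 − -105.2 = 283.3°.
Normalise into (−180°, 180°]: 283.3° − 360° = -76.7°.
Negative ⇒ the second point lies to the west; separation 76.7°.

76.7° west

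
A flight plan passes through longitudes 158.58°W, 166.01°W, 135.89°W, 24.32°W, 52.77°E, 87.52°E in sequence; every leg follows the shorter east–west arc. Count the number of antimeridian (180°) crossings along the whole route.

0

Leg 1: -158.58° → -166.01°, shortest Δλ = -7.43° (west) — does not cross 180°.
Leg 2: -166.01° → -135.89°, shortest Δλ = 30.12° (east) — does not cross 180°.
Leg 3: -135.89° → -24.32°, shortest Δλ = 111.57° (east) — does not cross 180°.
Leg 4: -24.32° → +52.77°, shortest Δλ = 77.09° (east) — does not cross 180°.
Leg 5: +52.77° → +87.52°, shortest Δλ = 34.75° (east) — does not cross 180°.
Total crossings: 0.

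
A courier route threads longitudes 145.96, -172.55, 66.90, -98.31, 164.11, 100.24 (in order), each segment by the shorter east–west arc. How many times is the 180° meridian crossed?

3

Leg 1: +145.96° → -172.55°, shortest Δλ = 41.49° (east) — crosses 180°.
Leg 2: -172.55° → +66.90°, shortest Δλ = -120.55° (west) — crosses 180°.
Leg 3: +66.90° → -98.31°, shortest Δλ = -165.21° (west) — does not cross 180°.
Leg 4: -98.31° → +164.11°, shortest Δλ = -97.58° (west) — crosses 180°.
Leg 5: +164.11° → +100.24°, shortest Δλ = -63.87° (west) — does not cross 180°.
Total crossings: 3.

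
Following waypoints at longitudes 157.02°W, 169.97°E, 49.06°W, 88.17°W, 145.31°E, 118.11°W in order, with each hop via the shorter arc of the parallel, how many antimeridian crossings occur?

4

Leg 1: -157.02° → +169.97°, shortest Δλ = -33.01° (west) — crosses 180°.
Leg 2: +169.97° → -49.06°, shortest Δλ = 140.97° (east) — crosses 180°.
Leg 3: -49.06° → -88.17°, shortest Δλ = -39.11° (west) — does not cross 180°.
Leg 4: -88.17° → +145.31°, shortest Δλ = -126.52° (west) — crosses 180°.
Leg 5: +145.31° → -118.11°, shortest Δλ = 96.58° (east) — crosses 180°.
Total crossings: 4.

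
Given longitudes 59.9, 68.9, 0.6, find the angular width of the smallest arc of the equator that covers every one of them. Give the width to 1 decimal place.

68.3°

Sort the longitudes: +0.6°, +59.9°, +68.9°.
Eastward gaps between consecutive values (wrapping around): 59.3°, 9.0°, 291.7°.
Largest gap = 291.7° ⇒ minimal covering band is its complement: 360° − 291.7° = 68.3°.
Band runs from +0.6° eastward to +68.9°.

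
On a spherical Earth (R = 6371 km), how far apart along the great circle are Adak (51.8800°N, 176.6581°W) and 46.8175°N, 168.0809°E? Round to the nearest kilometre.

Δλ = 168.0809 − -176.6581 = 344.7390°; wrapped into (−180°, 180°]: -15.2610°.
Δφ = 46.8175 − 51.8800 = -5.0625°.
a = sin²(Δφ/2) + cos φ₁ · cos φ₂ · sin²(Δλ/2) = 0.009399.
c = 2·atan2(√a, √(1−a)) = 0.19420 rad → d = 6371·c ≈ 1237.25 km.

1237 km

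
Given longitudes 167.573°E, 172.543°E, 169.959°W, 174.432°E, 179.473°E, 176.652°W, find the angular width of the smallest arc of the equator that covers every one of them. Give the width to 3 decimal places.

Sort the longitudes: -176.652°, -169.959°, +167.573°, +172.543°, +174.432°, +179.473°.
Eastward gaps between consecutive values (wrapping around): 6.693°, 337.532°, 4.970°, 1.889°, 5.041°, 3.875°.
Largest gap = 337.532° ⇒ minimal covering band is its complement: 360° − 337.532° = 22.468°.
Band runs from +167.573° eastward to -169.959°, crossing the antimeridian.

22.468°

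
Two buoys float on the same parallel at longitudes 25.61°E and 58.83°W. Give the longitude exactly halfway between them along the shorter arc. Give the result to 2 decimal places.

Signed shortest Δλ from +25.61° to -58.83° is -84.44°.
Midpoint longitude = +25.61° + (-84.44°)/2 = +25.61° − 42.22° = -16.61°.

16.61°W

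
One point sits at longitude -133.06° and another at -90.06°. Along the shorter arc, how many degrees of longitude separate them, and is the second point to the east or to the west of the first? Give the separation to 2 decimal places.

43.00° east

Raw difference: -90.06 − -133.06 = 43.0°.
Normalise into (−180°, 180°]: 43.0° stays 43.0°.
Positive ⇒ the second point lies to the east; separation 43.00°.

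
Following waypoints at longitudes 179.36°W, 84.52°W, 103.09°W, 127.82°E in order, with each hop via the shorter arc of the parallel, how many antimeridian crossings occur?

Leg 1: -179.36° → -84.52°, shortest Δλ = 94.84° (east) — does not cross 180°.
Leg 2: -84.52° → -103.09°, shortest Δλ = -18.57° (west) — does not cross 180°.
Leg 3: -103.09° → +127.82°, shortest Δλ = -129.09° (west) — crosses 180°.
Total crossings: 1.

1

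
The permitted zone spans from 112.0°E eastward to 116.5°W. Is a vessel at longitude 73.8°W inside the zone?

Band width going east from +112.0° to -116.5°: ((-116.5 − 112.0) mod 360) = 131.5°.
Offset of -73.8° east of the west edge: ((-73.8 − 112.0) mod 360) = 174.2°.
174.2° > 131.5° ⇒ outside.

No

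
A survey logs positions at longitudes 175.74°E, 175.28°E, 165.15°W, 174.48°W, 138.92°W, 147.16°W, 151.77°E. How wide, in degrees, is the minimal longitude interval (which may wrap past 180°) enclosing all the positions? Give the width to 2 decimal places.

69.31°

Sort the longitudes: -174.48°, -165.15°, -147.16°, -138.92°, +151.77°, +175.28°, +175.74°.
Eastward gaps between consecutive values (wrapping around): 9.33°, 17.99°, 8.24°, 290.69°, 23.51°, 0.46°, 9.78°.
Largest gap = 290.69° ⇒ minimal covering band is its complement: 360° − 290.69° = 69.31°.
Band runs from +151.77° eastward to -138.92°, crossing the antimeridian.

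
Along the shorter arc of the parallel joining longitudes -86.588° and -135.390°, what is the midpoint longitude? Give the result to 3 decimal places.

Signed shortest Δλ from -86.588° to -135.390° is -48.802°.
Midpoint longitude = -86.588° + (-48.802°)/2 = -86.588° − 24.401° = -110.989°.

-110.989°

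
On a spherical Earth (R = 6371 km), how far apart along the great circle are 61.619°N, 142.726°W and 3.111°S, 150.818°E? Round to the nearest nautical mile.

Δλ = 150.818 − -142.726 = 293.544°; wrapped into (−180°, 180°]: -66.456°.
Δφ = -3.111 − 61.619 = -64.730°.
a = sin²(Δφ/2) + cos φ₁ · cos φ₂ · sin²(Δλ/2) = 0.429077.
c = 2·atan2(√a, √(1−a)) = 1.42847 rad → d = 6371·c ≈ 9100.79 km ≈ 4914.03 nmi.

4914 nmi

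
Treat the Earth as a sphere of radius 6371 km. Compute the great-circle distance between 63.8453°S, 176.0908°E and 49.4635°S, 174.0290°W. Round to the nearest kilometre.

Δλ = -174.0290 − 176.0908 = -350.1198°; wrapped into (−180°, 180°]: 9.8802°.
Δφ = -49.4635 − -63.8453 = 14.3818°.
a = sin²(Δφ/2) + cos φ₁ · cos φ₂ · sin²(Δλ/2) = 0.017793.
c = 2·atan2(√a, √(1−a)) = 0.26758 rad → d = 6371·c ≈ 1704.76 km.

1705 km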